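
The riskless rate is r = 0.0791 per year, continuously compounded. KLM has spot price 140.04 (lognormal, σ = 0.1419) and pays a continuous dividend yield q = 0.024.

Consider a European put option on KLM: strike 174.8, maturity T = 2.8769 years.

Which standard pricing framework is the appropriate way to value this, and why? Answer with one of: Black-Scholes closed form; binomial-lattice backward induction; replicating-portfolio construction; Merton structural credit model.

framework: Black-Scholes closed form

Key observation: a European claim on KLM (strike 174.8) — a lognormal (GBM) underlying with constant rate and volatility — has an exact closed-form value; no lattice or capital structure is involved.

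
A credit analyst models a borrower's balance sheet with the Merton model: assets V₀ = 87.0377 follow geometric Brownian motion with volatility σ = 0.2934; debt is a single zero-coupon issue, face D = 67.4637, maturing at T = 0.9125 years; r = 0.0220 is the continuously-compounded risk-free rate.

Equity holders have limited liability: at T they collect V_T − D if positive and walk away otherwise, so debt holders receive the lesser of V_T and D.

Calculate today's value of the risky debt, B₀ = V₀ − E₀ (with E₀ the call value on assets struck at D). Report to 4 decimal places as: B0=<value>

B0=64.2963

Apply the equity-as-call identities (strike 67.4637, horizon 0.9125 years):
d₁ = [ln(V₀/D) + (r + σ²/2)T] / (σ√T)
   = [ln(87.0377/67.4637) + (0.0220 + 0.5·0.2934²)·0.9125] / (0.2934·√0.9125)
   = [0.254752 + 0.059351] / 0.280270 = 1.120713
d₂ = d₁ − σ√T = 1.120713 − 0.280270 = 0.840443
N(d₁) = 0.868795,  N(d₂) = 0.799670,  e^(−rT) = 0.980125
E₀ = V₀·N(d₁) − D·e^(−rT)·N(d₂)
   = 87.0377·0.868795 − 67.4637·0.980125·0.799670 = 22.741442
B₀ = V₀ − E₀ = 87.0377 − 22.741442 = 64.296258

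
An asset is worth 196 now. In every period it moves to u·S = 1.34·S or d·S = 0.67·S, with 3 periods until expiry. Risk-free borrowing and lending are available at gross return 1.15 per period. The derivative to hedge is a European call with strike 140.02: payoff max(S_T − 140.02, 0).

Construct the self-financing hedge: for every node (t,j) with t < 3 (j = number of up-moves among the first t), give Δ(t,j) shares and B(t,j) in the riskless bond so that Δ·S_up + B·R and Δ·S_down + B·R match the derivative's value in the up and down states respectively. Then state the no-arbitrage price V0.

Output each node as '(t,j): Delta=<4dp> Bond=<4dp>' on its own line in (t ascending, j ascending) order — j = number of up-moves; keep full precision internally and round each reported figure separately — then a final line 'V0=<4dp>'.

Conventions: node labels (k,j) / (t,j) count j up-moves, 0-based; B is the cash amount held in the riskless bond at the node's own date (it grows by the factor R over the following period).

(0,0): Delta=0.9209 Bond=-72.8417
(1,0): Delta=0.6782 Bond=-51.8845
(1,1): Delta=0.9690 Bond=-96.3885
(2,0): Delta=0.0000 Bond=0.0000
(2,1): Delta=0.8124 Bond=-83.2854
(2,2): Delta=1.0000 Bond=-121.7565
V0=107.6642

Risk-neutral probability p* = (R−d)/(u−d) = (1.15−0.67)/(1.34−0.67) = 0.7164.
Terminal payoffs: V(3,0)=0.0000, V(3,1)=0.0000, V(3,2)=95.7782, V(3,3)=331.5764
  t=2,j=0: stock 87.9844 → up 117.8991 (V=0.0000), down 58.9495 (V=0.0000). Price 0.0000; hedge Δ=0.0000, bond B=0.0000.
  t=2,j=1: stock 175.9688 → up 235.7982 (V=95.7782), down 117.8991 (V=0.0000). Price 59.6671; hedge Δ=0.8124, bond B=-83.2854.
  t=2,j=2: stock 351.9376 → up 471.5964 (V=331.5764), down 235.7982 (V=95.7782). Price 230.1811; hedge Δ=1.0000, bond B=-121.7565.
  t=1,j=0: stock 131.3200 → up 175.9688 (V=59.6671), down 87.9844 (V=0.0000). Price 37.1710; hedge Δ=0.6782, bond B=-51.8845.
  t=1,j=1: stock 262.6400 → up 351.9376 (V=230.1811), down 175.9688 (V=59.6671). Price 158.1099; hedge Δ=0.9690, bond B=-96.3885.
  t=0,j=0: stock 196.0000 → up 262.6400 (V=158.1099), down 131.3200 (V=37.1710). Price 107.6642; hedge Δ=0.9209, bond B=-72.8417.
Check: Δ(0,0)·S0 + B(0,0) = 107.6642 = V0.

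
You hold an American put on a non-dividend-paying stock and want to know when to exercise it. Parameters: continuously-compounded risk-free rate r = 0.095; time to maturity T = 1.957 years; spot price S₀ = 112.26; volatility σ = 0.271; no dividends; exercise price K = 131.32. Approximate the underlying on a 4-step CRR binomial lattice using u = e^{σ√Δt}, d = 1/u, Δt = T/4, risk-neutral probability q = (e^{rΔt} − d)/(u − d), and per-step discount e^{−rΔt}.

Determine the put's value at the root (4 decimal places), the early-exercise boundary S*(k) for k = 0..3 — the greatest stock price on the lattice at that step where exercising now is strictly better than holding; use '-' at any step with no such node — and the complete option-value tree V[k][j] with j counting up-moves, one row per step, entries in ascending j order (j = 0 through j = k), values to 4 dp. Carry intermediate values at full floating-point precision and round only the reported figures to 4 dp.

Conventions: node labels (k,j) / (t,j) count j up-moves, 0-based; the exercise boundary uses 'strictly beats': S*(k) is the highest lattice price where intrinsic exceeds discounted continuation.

Δt=0.48925, u=1.20871, d=0.82733, q=0.57750, disc=e^(-rΔt)=0.95458
k=4 terminal: V=max(K-S,0) → 78.7262 54.4813 19.0600 0.0000 0.0000
k=3: j=0 S=63.5707 intr=67.7493 cont=61.7853 V=67.7493[EX]; j=1 S=92.8758 intr=38.4442 cont=32.4803 V=38.4442[EX]; j=2 S=135.6899 intr=0.0000 cont=7.6872 V=7.6872[hold]; j=3 S=198.2407 intr=0.0000 cont=0.0000 V=0.0000[hold]  S*(3)=92.8758
k=2: j=0 S=76.8387 intr=54.4813 cont=48.5174 V=54.4813[EX]; j=1 S=112.2600 intr=19.0600 cont=19.7428 V=19.7428[hold]; j=2 S=164.0100 intr=0.0000 cont=3.1003 V=3.1003[hold]  S*(2)=76.8387
k=1: j=0 S=92.8758 intr=38.4442 cont=32.8567 V=38.4442[EX]; j=1 S=135.6899 intr=0.0000 cont=9.6717 V=9.6717[hold]  S*(1)=92.8758
k=0: j=0 S=112.2600 intr=19.0600 cont=20.8368 V=20.8368[hold]  S*(0)=-

price = 20.8368
boundary = - 92.8758 76.8387 92.8758
tree:
20.8368
38.4442 9.6717
54.4813 19.7428 3.1003
67.7493 38.4442 7.6872 0.0000
78.7262 54.4813 19.0600 0.0000 0.0000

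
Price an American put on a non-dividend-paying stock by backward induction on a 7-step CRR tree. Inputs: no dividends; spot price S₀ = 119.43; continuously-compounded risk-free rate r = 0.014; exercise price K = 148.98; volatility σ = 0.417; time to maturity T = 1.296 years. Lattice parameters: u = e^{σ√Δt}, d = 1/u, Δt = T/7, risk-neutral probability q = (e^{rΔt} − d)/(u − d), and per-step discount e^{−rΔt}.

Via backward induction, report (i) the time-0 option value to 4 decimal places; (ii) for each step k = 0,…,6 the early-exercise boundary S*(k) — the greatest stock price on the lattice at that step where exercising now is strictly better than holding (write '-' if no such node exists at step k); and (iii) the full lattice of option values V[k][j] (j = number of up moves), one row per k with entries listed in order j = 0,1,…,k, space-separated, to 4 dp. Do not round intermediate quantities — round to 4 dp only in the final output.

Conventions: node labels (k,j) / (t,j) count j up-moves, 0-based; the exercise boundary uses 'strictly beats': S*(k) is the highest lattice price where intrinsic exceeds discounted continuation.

price = 40.9772
boundary = - - - 69.7172 83.4189 99.8134 119.4300
tree:
40.9772
52.9217 27.3233
66.0213 37.9921 15.0756
79.2628 51.0005 23.0848 5.8506
90.7140 65.5611 34.3620 10.1062 0.9368
100.2842 79.2628 49.1666 17.3464 1.7472 0.0000
108.2826 90.7140 65.5611 29.5500 3.2588 0.0000 0.0000
114.9672 100.2842 79.2628 49.1666 6.0781 0.0000 0.0000 0.0000

Δt=0.18514, u=1.19653, d=0.83575, q=0.46246, disc=e^(-rΔt)=0.99741
k=7 terminal: V=max(K-S,0) → 114.9672 100.2842 79.2628 49.1666 6.0781 0.0000 0.0000 0.0000
k=6: j=0 S=40.6974 intr=108.2826 cont=107.8969 V=108.2826[EX]; j=1 S=58.2660 intr=90.7140 cont=90.3283 V=90.7140[EX]; j=2 S=83.4189 intr=65.5611 cont=65.1754 V=65.5611[EX]; j=3 S=119.4300 intr=29.5500 cont=29.1643 V=29.5500[EX]; j=4 S=170.9867 intr=0.0000 cont=3.2588 V=3.2588[hold]; j=5 S=244.7999 intr=0.0000 cont=0.0000 V=0.0000[hold]; j=6 S=350.4776 intr=0.0000 cont=0.0000 V=0.0000[hold]  S*(6)=119.4300
k=5: j=0 S=48.6958 intr=100.2842 cont=99.8986 V=100.2842[EX]; j=1 S=69.7172 intr=79.2628 cont=78.8771 V=79.2628[EX]; j=2 S=99.8134 intr=49.1666 cont=48.7809 V=49.1666[EX]; j=3 S=142.9019 intr=6.0781 cont=17.3464 V=17.3464[hold]; j=4 S=204.5911 intr=0.0000 cont=1.7472 V=1.7472[hold]; j=5 S=292.9111 intr=0.0000 cont=0.0000 V=0.0000[hold]  S*(5)=99.8134
k=4: j=0 S=58.2660 intr=90.7140 cont=90.3283 V=90.7140[EX]; j=1 S=83.4189 intr=65.5611 cont=65.1754 V=65.5611[EX]; j=2 S=119.4300 intr=29.5500 cont=34.3620 V=34.3620[hold]; j=3 S=170.9867 intr=0.0000 cont=10.1062 V=10.1062[hold]; j=4 S=244.7999 intr=0.0000 cont=0.9368 V=0.9368[hold]  S*(4)=83.4189
k=3: j=0 S=69.7172 intr=79.2628 cont=78.8771 V=79.2628[EX]; j=1 S=99.8134 intr=49.1666 cont=51.0005 V=51.0005[hold]; j=2 S=142.9019 intr=6.0781 cont=23.0848 V=23.0848[hold]; j=3 S=204.5911 intr=0.0000 cont=5.8506 V=5.8506[hold]  S*(3)=69.7172
k=2: j=0 S=83.4189 intr=65.5611 cont=66.0213 V=66.0213[hold]; j=1 S=119.4300 intr=29.5500 cont=37.9921 V=37.9921[hold]; j=2 S=170.9867 intr=0.0000 cont=15.0756 V=15.0756[hold]  S*(2)=-
k=1: j=0 S=99.8134 intr=49.1666 cont=52.9217 V=52.9217[hold]; j=1 S=142.9019 intr=6.0781 cont=27.3233 V=27.3233[hold]  S*(1)=-
k=0: j=0 S=119.4300 intr=29.5500 cont=40.9772 V=40.9772[hold]  S*(0)=-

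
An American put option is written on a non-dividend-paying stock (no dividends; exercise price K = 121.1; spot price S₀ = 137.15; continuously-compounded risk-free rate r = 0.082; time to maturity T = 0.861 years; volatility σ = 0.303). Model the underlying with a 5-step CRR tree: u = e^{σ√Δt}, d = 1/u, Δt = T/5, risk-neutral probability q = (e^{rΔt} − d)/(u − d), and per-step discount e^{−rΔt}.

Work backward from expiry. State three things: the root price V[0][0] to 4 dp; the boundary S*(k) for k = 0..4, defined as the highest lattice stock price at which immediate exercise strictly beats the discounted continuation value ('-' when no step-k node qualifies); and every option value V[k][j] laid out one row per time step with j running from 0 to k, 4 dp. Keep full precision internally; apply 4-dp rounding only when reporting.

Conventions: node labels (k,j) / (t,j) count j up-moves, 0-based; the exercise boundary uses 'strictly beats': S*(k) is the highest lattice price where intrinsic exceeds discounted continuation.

params: Δt=0.17220 u=1.13398 d=0.88185 q=0.52501 e^(-rΔt)=0.98598
t_5 payoffs: 47.9585 27.0461 0.1546 0.0000 0.0000 0.0000
t_4: node(4,0) S=82.9412 payoff=38.1588 vs cont=36.4609 → 38.1588 [stop]  node(4,1) S=106.6554 payoff=14.4446 vs cont=12.7466 → 14.4446 [stop]  node(4,2) S=137.1500 payoff=0.0000 vs cont=0.0724 → 0.0724 [wait]  node(4,3) S=176.3635 payoff=0.0000 vs cont=0.0000 → 0.0000 [wait]  node(4,4) S=226.7887 payoff=0.0000 vs cont=0.0000 → 0.0000 [wait]  ⇒ S*(4)=106.6554
t_3: node(3,0) S=94.0539 payoff=27.0461 vs cont=25.3482 → 27.0461 [stop]  node(3,1) S=120.9454 payoff=0.1546 vs cont=6.8023 → 6.8023 [wait]  node(3,2) S=155.5257 payoff=0.0000 vs cont=0.0339 → 0.0339 [wait]  node(3,3) S=199.9931 payoff=0.0000 vs cont=0.0000 → 0.0000 [wait]  ⇒ S*(3)=94.0539
t_2: node(2,0) S=106.6554 payoff=14.4446 vs cont=16.1878 → 16.1878 [wait]  node(2,1) S=137.1500 payoff=0.0000 vs cont=3.2033 → 3.2033 [wait]  node(2,2) S=176.3635 payoff=0.0000 vs cont=0.0159 → 0.0159 [wait]  ⇒ S*(2)=-
t_1: node(1,0) S=120.9454 payoff=0.1546 vs cont=9.2394 → 9.2394 [wait]  node(1,1) S=155.5257 payoff=0.0000 vs cont=1.5084 → 1.5084 [wait]  ⇒ S*(1)=-
t_0: node(0,0) S=137.1500 payoff=0.0000 vs cont=5.1080 → 5.1080 [wait]  ⇒ S*(0)=-

price = 5.1080
boundary = - - - 94.0539 106.6554
tree:
5.1080
9.2394 1.5084
16.1878 3.2033 0.0159
27.0461 6.8023 0.0339 0.0000
38.1588 14.4446 0.0724 0.0000 0.0000
47.9585 27.0461 0.1546 0.0000 0.0000 0.0000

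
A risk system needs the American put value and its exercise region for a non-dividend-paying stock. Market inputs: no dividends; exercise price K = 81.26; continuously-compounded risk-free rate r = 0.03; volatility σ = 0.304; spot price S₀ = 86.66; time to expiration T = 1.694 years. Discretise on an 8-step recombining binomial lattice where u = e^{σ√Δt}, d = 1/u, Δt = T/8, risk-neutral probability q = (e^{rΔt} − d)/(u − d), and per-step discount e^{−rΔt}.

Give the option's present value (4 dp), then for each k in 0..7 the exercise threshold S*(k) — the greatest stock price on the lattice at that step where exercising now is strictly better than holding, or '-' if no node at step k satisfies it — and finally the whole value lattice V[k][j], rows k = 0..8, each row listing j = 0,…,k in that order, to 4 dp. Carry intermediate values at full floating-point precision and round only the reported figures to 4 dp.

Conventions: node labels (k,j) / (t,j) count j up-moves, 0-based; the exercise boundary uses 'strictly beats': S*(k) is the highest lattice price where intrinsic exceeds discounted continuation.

price = 9.0791
boundary = - - - - 49.5229 56.9585 49.5229 56.9585
tree:
9.0791
13.0679 5.0093
18.2375 7.8101 2.1337
24.5564 11.8405 3.6799 0.5379
31.7371 17.3370 6.2235 1.0569 0.0000
38.2021 24.3015 10.2503 2.0765 0.0000 0.0000
43.8232 31.7371 16.2540 4.0798 0.0000 0.0000 0.0000
48.7104 38.2021 24.3015 8.0159 0.0000 0.0000 0.0000 0.0000
52.9596 43.8232 31.7371 15.7493 0.0000 0.0000 0.0000 0.0000 0.0000

Δt=0.21175  u=1.15015  d=0.86945  q=0.48779  discount=0.99367
step 8 (expiry): payoffs max(K−S,0) = 52.9596 43.8232 31.7371 15.7493 0.0000 0.0000 0.0000 0.0000 0.0000
step 7: (k=7,j=0): S=32.5496, K−S=48.7104, hold=48.1958 ⇒ V=48.7104 exercise | (k=7,j=1): S=43.0579, K−S=38.2021, hold=37.6876 ⇒ V=38.2021 exercise | (k=7,j=2): S=56.9585, K−S=24.3015, hold=23.7869 ⇒ V=24.3015 exercise | (k=7,j=3): S=75.3469, K−S=5.9131, hold=8.0159 ⇒ V=8.0159 continue | (k=7,j=4): S=99.6717, K−S=0.0000, hold=0.0000 ⇒ V=0.0000 continue | (k=7,j=5): S=131.8495, K−S=0.0000, hold=0.0000 ⇒ V=0.0000 continue | (k=7,j=6): S=174.4155, K−S=0.0000, hold=0.0000 ⇒ V=0.0000 continue | (k=7,j=7): S=230.7233, K−S=0.0000, hold=0.0000 ⇒ V=0.0000 continue  boundary S*=56.9585
step 6: (k=6,j=0): S=37.4368, K−S=43.8232, hold=43.3086 ⇒ V=43.8232 exercise | (k=6,j=1): S=49.5229, K−S=31.7371, hold=31.2226 ⇒ V=31.7371 exercise | (k=6,j=2): S=65.5107, K−S=15.7493, hold=16.2540 ⇒ V=16.2540 continue | (k=6,j=3): S=86.6600, K−S=0.0000, hold=4.0798 ⇒ V=4.0798 continue | (k=6,j=4): S=114.6371, K−S=0.0000, hold=0.0000 ⇒ V=0.0000 continue | (k=6,j=5): S=151.6463, K−S=0.0000, hold=0.0000 ⇒ V=0.0000 continue | (k=6,j=6): S=200.6034, K−S=0.0000, hold=0.0000 ⇒ V=0.0000 continue  boundary S*=49.5229
step 5: (k=5,j=0): S=43.0579, K−S=38.2021, hold=37.6876 ⇒ V=38.2021 exercise | (k=5,j=1): S=56.9585, K−S=24.3015, hold=24.0315 ⇒ V=24.3015 exercise | (k=5,j=2): S=75.3469, K−S=5.9131, hold=10.2503 ⇒ V=10.2503 continue | (k=5,j=3): S=99.6717, K−S=0.0000, hold=2.0765 ⇒ V=2.0765 continue | (k=5,j=4): S=131.8495, K−S=0.0000, hold=0.0000 ⇒ V=0.0000 continue | (k=5,j=5): S=174.4155, K−S=0.0000, hold=0.0000 ⇒ V=0.0000 continue  boundary S*=56.9585
step 4: (k=4,j=0): S=49.5229, K−S=31.7371, hold=31.2226 ⇒ V=31.7371 exercise | (k=4,j=1): S=65.5107, K−S=15.7493, hold=17.3370 ⇒ V=17.3370 continue | (k=4,j=2): S=86.6600, K−S=0.0000, hold=6.2235 ⇒ V=6.2235 continue | (k=4,j=3): S=114.6371, K−S=0.0000, hold=1.0569 ⇒ V=1.0569 continue | (k=4,j=4): S=151.6463, K−S=0.0000, hold=0.0000 ⇒ V=0.0000 continue  boundary S*=49.5229
step 3: (k=3,j=0): S=56.9585, K−S=24.3015, hold=24.5564 ⇒ V=24.5564 continue | (k=3,j=1): S=75.3469, K−S=5.9131, hold=11.8405 ⇒ V=11.8405 continue | (k=3,j=2): S=99.6717, K−S=0.0000, hold=3.6799 ⇒ V=3.6799 continue | (k=3,j=3): S=131.8495, K−S=0.0000, hold=0.5379 ⇒ V=0.5379 continue  boundary S*=-
step 2: (k=2,j=0): S=65.5107, K−S=15.7493, hold=18.2375 ⇒ V=18.2375 continue | (k=2,j=1): S=86.6600, K−S=0.0000, hold=7.8101 ⇒ V=7.8101 continue | (k=2,j=2): S=114.6371, K−S=0.0000, hold=2.1337 ⇒ V=2.1337 continue  boundary S*=-
step 1: (k=1,j=0): S=75.3469, K−S=5.9131, hold=13.0679 ⇒ V=13.0679 continue | (k=1,j=1): S=99.6717, K−S=0.0000, hold=5.0093 ⇒ V=5.0093 continue  boundary S*=-
step 0: (k=0,j=0): S=86.6600, K−S=0.0000, hold=9.0791 ⇒ V=9.0791 continue  boundary S*=-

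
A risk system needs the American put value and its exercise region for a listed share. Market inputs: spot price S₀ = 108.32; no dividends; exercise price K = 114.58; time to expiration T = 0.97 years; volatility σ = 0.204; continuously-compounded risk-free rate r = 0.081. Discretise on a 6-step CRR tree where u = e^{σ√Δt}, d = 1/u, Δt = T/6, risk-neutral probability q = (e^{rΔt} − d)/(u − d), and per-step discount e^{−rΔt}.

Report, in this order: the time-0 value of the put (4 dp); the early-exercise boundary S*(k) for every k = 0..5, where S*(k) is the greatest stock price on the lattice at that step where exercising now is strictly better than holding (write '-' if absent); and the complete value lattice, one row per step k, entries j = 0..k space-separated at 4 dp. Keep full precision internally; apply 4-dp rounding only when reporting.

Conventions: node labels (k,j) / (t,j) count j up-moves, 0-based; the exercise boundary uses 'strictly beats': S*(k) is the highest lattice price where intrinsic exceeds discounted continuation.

Δt=0.16167, u=1.08548, d=0.92125, q=0.55976, disc=e^(-rΔt)=0.98699
k=6 terminal: V=max(K-S,0) → 48.3624 36.5577 22.6487 6.2600 0.0000 0.0000 0.0000
k=5: j=0 S=71.8780 intr=42.7020 cont=41.2114 V=42.7020[EX]; j=1 S=84.6917 intr=29.8883 cont=28.3976 V=29.8883[EX]; j=2 S=99.7898 intr=14.7902 cont=13.2996 V=14.7902[EX]; j=3 S=117.5794 intr=0.0000 cont=2.7200 V=2.7200[hold]; j=4 S=138.5403 intr=0.0000 cont=0.0000 V=0.0000[hold]; j=5 S=163.2380 intr=0.0000 cont=0.0000 V=0.0000[hold]  S*(5)=99.7898
k=4: j=0 S=78.0223 intr=36.5577 cont=35.0671 V=36.5577[EX]; j=1 S=91.9313 intr=22.6487 cont=21.1580 V=22.6487[EX]; j=2 S=108.3200 intr=6.2600 cont=7.9292 V=7.9292[hold]; j=3 S=127.6303 intr=0.0000 cont=1.1819 V=1.1819[hold]; j=4 S=150.3830 intr=0.0000 cont=0.0000 V=0.0000[hold]  S*(4)=91.9313
k=3: j=0 S=84.6917 intr=29.8883 cont=28.3976 V=29.8883[EX]; j=1 S=99.7898 intr=14.7902 cont=14.2218 V=14.7902[EX]; j=2 S=117.5794 intr=0.0000 cont=4.0983 V=4.0983[hold]; j=3 S=138.5403 intr=0.0000 cont=0.5135 V=0.5135[hold]  S*(3)=99.7898
k=2: j=0 S=91.9313 intr=22.6487 cont=21.1580 V=22.6487[EX]; j=1 S=108.3200 intr=6.2600 cont=8.6907 V=8.6907[hold]; j=2 S=127.6303 intr=0.0000 cont=2.0645 V=2.0645[hold]  S*(2)=91.9313
k=1: j=0 S=99.7898 intr=14.7902 cont=14.6425 V=14.7902[EX]; j=1 S=117.5794 intr=0.0000 cont=4.9167 V=4.9167[hold]  S*(1)=99.7898
k=0: j=0 S=108.3200 intr=6.2600 cont=9.1429 V=9.1429[hold]  S*(0)=-

price = 9.1429
boundary = - 99.7898 91.9313 99.7898 91.9313 99.7898
tree:
9.1429
14.7902 4.9167
22.6487 8.6907 2.0645
29.8883 14.7902 4.0983 0.5135
36.5577 22.6487 7.9292 1.1819 0.0000
42.7020 29.8883 14.7902 2.7200 0.0000 0.0000
48.3624 36.5577 22.6487 6.2600 0.0000 0.0000 0.0000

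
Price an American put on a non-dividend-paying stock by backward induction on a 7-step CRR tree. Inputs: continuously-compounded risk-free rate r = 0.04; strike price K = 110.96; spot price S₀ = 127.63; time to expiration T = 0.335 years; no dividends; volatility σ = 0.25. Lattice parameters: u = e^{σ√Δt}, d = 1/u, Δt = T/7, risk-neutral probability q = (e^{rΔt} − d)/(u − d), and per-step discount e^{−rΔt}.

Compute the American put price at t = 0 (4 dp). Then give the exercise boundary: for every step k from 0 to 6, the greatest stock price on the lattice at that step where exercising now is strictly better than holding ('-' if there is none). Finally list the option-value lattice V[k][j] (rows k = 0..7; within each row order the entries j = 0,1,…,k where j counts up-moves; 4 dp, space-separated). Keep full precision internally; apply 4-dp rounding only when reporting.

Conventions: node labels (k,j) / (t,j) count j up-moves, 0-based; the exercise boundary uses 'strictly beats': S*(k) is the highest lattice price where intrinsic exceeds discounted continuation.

Δt=0.04786  u=1.05621  d=0.94678  q=0.50384  discount=0.99809
step 7 (expiry): payoffs max(K−S,0) = 23.9258 13.8658 2.6429 0.0000 0.0000 0.0000 0.0000 0.0000
step 6: (k=6,j=0): S=91.9267, K−S=19.0333, hold=18.8211 ⇒ V=19.0333 exercise | (k=6,j=1): S=102.5523, K−S=8.4077, hold=8.1955 ⇒ V=8.4077 exercise | (k=6,j=2): S=114.4061, K−S=0.0000, hold=1.3088 ⇒ V=1.3088 continue | (k=6,j=3): S=127.6300, K−S=0.0000, hold=0.0000 ⇒ V=0.0000 continue | (k=6,j=4): S=142.3825, K−S=0.0000, hold=0.0000 ⇒ V=0.0000 continue | (k=6,j=5): S=158.8401, K−S=0.0000, hold=0.0000 ⇒ V=0.0000 continue | (k=6,j=6): S=177.2001, K−S=0.0000, hold=0.0000 ⇒ V=0.0000 continue  boundary S*=102.5523
step 5: (k=5,j=0): S=97.0942, K−S=13.8658, hold=13.6536 ⇒ V=13.8658 exercise | (k=5,j=1): S=108.3171, K−S=2.6429, hold=4.8218 ⇒ V=4.8218 continue | (k=5,j=2): S=120.8373, K−S=0.0000, hold=0.6481 ⇒ V=0.6481 continue | (k=5,j=3): S=134.8046, K−S=0.0000, hold=0.0000 ⇒ V=0.0000 continue | (k=5,j=4): S=150.3863, K−S=0.0000, hold=0.0000 ⇒ V=0.0000 continue | (k=5,j=5): S=167.7691, K−S=0.0000, hold=0.0000 ⇒ V=0.0000 continue  boundary S*=97.0942
step 4: (k=4,j=0): S=102.5523, K−S=8.4077, hold=9.2912 ⇒ V=9.2912 continue | (k=4,j=1): S=114.4061, K−S=0.0000, hold=2.7137 ⇒ V=2.7137 continue | (k=4,j=2): S=127.6300, K−S=0.0000, hold=0.3210 ⇒ V=0.3210 continue | (k=4,j=3): S=142.3825, K−S=0.0000, hold=0.0000 ⇒ V=0.0000 continue | (k=4,j=4): S=158.8401, K−S=0.0000, hold=0.0000 ⇒ V=0.0000 continue  boundary S*=-
step 3: (k=3,j=0): S=108.3171, K−S=2.6429, hold=5.9658 ⇒ V=5.9658 continue | (k=3,j=1): S=120.8373, K−S=0.0000, hold=1.5053 ⇒ V=1.5053 continue | (k=3,j=2): S=134.8046, K−S=0.0000, hold=0.1589 ⇒ V=0.1589 continue | (k=3,j=3): S=150.3863, K−S=0.0000, hold=0.0000 ⇒ V=0.0000 continue  boundary S*=-
step 2: (k=2,j=0): S=114.4061, K−S=0.0000, hold=3.7113 ⇒ V=3.7113 continue | (k=2,j=1): S=127.6300, K−S=0.0000, hold=0.8254 ⇒ V=0.8254 continue | (k=2,j=2): S=142.3825, K−S=0.0000, hold=0.0787 ⇒ V=0.0787 continue  boundary S*=-
step 1: (k=1,j=0): S=120.8373, K−S=0.0000, hold=2.2529 ⇒ V=2.2529 continue | (k=1,j=1): S=134.8046, K−S=0.0000, hold=0.4483 ⇒ V=0.4483 continue  boundary S*=-
step 0: (k=0,j=0): S=127.6300, K−S=0.0000, hold=1.3411 ⇒ V=1.3411 continue  boundary S*=-

price = 1.3411
boundary = - - - - - 97.0942 102.5523
tree:
1.3411
2.2529 0.4483
3.7113 0.8254 0.0787
5.9658 1.5053 0.1589 0.0000
9.2912 2.7137 0.3210 0.0000 0.0000
13.8658 4.8218 0.6481 0.0000 0.0000 0.0000
19.0333 8.4077 1.3088 0.0000 0.0000 0.0000 0.0000
23.9258 13.8658 2.6429 0.0000 0.0000 0.0000 0.0000 0.0000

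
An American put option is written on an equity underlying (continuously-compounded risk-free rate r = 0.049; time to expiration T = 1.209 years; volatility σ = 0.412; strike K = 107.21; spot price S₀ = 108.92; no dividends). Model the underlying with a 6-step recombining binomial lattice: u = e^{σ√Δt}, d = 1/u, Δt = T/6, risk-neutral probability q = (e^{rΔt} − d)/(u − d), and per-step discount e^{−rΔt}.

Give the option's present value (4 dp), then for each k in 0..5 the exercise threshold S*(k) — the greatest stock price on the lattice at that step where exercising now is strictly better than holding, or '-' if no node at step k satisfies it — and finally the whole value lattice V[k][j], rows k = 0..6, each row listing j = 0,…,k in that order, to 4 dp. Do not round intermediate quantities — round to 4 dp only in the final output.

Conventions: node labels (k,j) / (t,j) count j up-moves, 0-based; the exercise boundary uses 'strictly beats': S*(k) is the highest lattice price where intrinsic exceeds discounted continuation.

Δt=0.20150, u=1.20315, d=0.83115, q=0.48057, disc=e^(-rΔt)=0.99018
k=6 terminal: V=max(K-S,0) → 71.3019 55.2306 31.9664 0.0000 0.0000 0.0000 0.0000
k=5: j=0 S=43.2028 intr=64.0072 cont=62.9539 V=64.0072[EX]; j=1 S=62.5389 intr=44.6711 cont=43.6178 V=44.6711[EX]; j=2 S=90.5292 intr=16.6808 cont=16.4412 V=16.6808[EX]; j=3 S=131.0469 intr=0.0000 cont=0.0000 V=0.0000[hold]; j=4 S=189.6990 intr=0.0000 cont=0.0000 V=0.0000[hold]; j=5 S=274.6018 intr=0.0000 cont=0.0000 V=0.0000[hold]  S*(5)=90.5292
k=4: j=0 S=51.9794 intr=55.2306 cont=54.1773 V=55.2306[EX]; j=1 S=75.2436 intr=31.9664 cont=30.9131 V=31.9664[EX]; j=2 S=108.9200 intr=0.0000 cont=8.5794 V=8.5794[hold]; j=3 S=157.6689 intr=0.0000 cont=0.0000 V=0.0000[hold]; j=4 S=228.2360 intr=0.0000 cont=0.0000 V=0.0000[hold]  S*(4)=75.2436
k=3: j=0 S=62.5389 intr=44.6711 cont=43.6178 V=44.6711[EX]; j=1 S=90.5292 intr=16.6808 cont=20.5237 V=20.5237[hold]; j=2 S=131.0469 intr=0.0000 cont=4.4126 V=4.4126[hold]; j=3 S=189.6990 intr=0.0000 cont=0.0000 V=0.0000[hold]  S*(3)=62.5389
k=2: j=0 S=75.2436 intr=31.9664 cont=32.7417 V=32.7417[hold]; j=1 S=108.9200 intr=0.0000 cont=12.6556 V=12.6556[hold]; j=2 S=157.6689 intr=0.0000 cont=2.2695 V=2.2695[hold]  S*(2)=-
k=1: j=0 S=90.5292 intr=16.6808 cont=22.8621 V=22.8621[hold]; j=1 S=131.0469 intr=0.0000 cont=7.5891 V=7.5891[hold]  S*(1)=-
k=0: j=0 S=108.9200 intr=0.0000 cont=15.3699 V=15.3699[hold]  S*(0)=-

price = 15.3699
boundary = - - - 62.5389 75.2436 90.5292
tree:
15.3699
22.8621 7.5891
32.7417 12.6556 2.2695
44.6711 20.5237 4.4126 0.0000
55.2306 31.9664 8.5794 0.0000 0.0000
64.0072 44.6711 16.6808 0.0000 0.0000 0.0000
71.3019 55.2306 31.9664 0.0000 0.0000 0.0000 0.0000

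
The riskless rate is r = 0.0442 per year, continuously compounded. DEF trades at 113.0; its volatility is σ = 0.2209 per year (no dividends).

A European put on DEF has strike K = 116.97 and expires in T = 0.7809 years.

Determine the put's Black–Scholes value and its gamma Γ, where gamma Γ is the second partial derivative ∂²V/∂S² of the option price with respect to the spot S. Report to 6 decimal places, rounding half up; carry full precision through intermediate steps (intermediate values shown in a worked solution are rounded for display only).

σ√T = 0.2209·√0.7809 = 0.195206
d₁ = (ln(S/K) + (r+σ²/2)T) / (σ√T) = (ln(113.0/116.97) + (0.0442+0.2209²/2)·0.7809) / 0.195206 = (-0.034530 + 0.053568) / 0.195206 = 0.097532
d₂ = d₁ − σ√T = 0.097532 − 0.195206 = -0.097674
e^{−rT} = 0.966073
N(−d₁) = 0.461152,  N(−d₂) = 0.538905
Put price V = K·e^{−rT}·N(−d₂) − S·N(−d₁) = 60.897056 − 52.110177 = 8.786879
φ(d₁) = (1/√(2π))·e^{−d₁²/2} = 0.397049
Γ = φ(d₁) / (S·σ·√T) = 0.018000

price = 8.786879
Γ = 0.018000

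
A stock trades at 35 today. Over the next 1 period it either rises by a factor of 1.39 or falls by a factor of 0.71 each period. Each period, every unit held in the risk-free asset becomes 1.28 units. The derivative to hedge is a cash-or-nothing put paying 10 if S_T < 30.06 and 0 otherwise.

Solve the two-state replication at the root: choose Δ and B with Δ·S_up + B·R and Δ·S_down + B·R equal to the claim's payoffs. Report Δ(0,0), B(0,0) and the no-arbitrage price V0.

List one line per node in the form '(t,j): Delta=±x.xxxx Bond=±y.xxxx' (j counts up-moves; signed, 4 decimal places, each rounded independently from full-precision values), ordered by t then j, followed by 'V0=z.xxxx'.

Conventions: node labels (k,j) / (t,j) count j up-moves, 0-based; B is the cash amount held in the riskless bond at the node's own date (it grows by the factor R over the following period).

No-arbitrage ⇒ martingale measure with p* = (R−d)/(u−d) = 0.8382.
Payoffs at expiry: V(1,0)=10.0000, V(1,1)=0.0000
(0,0): S=35.0000. Δ = (V_up−V_dn)/(S_up−S_dn) = (0.0000−10.0000)/(48.6500−24.8500) = -0.4202. V = [p*·0.0000 + (1−p*)·10.0000]/1.28 = 1.2638. B = V − Δ·S = 15.9697.
Sanity check at the root: Δ(0,0)·S0 + B(0,0) reproduces V0 = 1.2638.

(0,0): Delta=-0.4202 Bond=15.9697
V0=1.2638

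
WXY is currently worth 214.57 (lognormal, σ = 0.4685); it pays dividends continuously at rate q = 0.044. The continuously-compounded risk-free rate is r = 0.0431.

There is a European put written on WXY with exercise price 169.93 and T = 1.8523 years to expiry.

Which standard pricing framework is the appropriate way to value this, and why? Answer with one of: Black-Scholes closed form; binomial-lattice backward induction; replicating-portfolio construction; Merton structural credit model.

framework: Black-Scholes closed form

Key observation: a European-exercise option on WXY struck at 169.93 — a GBM underlying with constant parameters — admits an analytic price: the data contain no early exercise, no discrete tree, no debt structure.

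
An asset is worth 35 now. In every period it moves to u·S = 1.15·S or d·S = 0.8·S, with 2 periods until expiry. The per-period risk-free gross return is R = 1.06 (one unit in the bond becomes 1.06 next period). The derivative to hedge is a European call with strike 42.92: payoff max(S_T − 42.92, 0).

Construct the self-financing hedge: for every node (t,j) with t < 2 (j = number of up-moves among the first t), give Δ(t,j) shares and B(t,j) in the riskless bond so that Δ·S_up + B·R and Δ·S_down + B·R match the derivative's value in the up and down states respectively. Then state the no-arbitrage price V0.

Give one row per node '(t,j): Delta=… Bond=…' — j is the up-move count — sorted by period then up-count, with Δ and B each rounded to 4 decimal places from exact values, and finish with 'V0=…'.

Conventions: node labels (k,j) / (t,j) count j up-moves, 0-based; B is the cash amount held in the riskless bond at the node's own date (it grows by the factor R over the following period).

(0,0): Delta=0.1927 Bond=-5.0889
(1,0): Delta=0.0000 Bond=0.0000
(1,1): Delta=0.2390 Bond=-7.2615
V0=1.6539

Since d<R<u, set p* = (R−d)/(u−d) = 0.7429; price each node as the discounted p*-expectation of its children.
Terminal payoffs: V(2,0)=0.0000, V(2,1)=0.0000, V(2,2)=3.3675
Node (1,0) S=28.0000: V=(p*·0.0000+(1−p*)·0.0000)/1.06=0.0000; Δ=(0.0000−0.0000)/(32.2000−22.4000)=0.0000; B=V−Δ·S=0.0000
Node (1,1) S=40.2500: V=(p*·3.3675+(1−p*)·0.0000)/1.06=2.3600; Δ=(3.3675−0.0000)/(46.2875−32.2000)=0.2390; B=V−Δ·S=-7.2615
Node (0,0) S=35.0000: V=(p*·2.3600+(1−p*)·0.0000)/1.06=1.6539; Δ=(2.3600−0.0000)/(40.2500−28.0000)=0.1927; B=V−Δ·S=-5.0889
As a check, the time-0 holding Δ(0,0)·S0 + B(0,0) comes to 1.6539 — exactly V0.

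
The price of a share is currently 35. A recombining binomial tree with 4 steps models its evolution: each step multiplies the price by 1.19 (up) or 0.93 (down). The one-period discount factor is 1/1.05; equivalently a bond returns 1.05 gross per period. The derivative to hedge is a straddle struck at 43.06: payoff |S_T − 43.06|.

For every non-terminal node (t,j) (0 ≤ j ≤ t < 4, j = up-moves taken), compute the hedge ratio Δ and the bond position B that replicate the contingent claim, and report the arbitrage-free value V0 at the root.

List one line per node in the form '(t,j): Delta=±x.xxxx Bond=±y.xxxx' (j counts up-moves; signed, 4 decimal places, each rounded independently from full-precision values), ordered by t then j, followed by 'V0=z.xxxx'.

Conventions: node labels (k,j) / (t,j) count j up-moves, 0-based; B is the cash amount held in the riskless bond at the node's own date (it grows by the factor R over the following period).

(0,0): Delta=0.0566 Bond=4.5784
(1,0): Delta=-0.4616 Bond=21.6740
(1,1): Delta=0.5291 Bond=-14.8704
(2,0): Delta=-1.0000 Bond=39.0567
(2,1): Delta=0.0293 Bond=3.7421
(2,2): Delta=0.9847 Bond=-38.1959
(3,0): Delta=-1.0000 Bond=41.0095
(3,1): Delta=-1.0000 Bond=41.0095
(3,2): Delta=0.9679 Bond=-39.3311
(3,3): Delta=1.0000 Bond=-41.0095
V0=6.5596

The replicating-portfolio and risk-neutral prices coincide; use p* = (1.05−0.93)/(1.19−0.93) = 0.4615 for the latter.
Terminal payoffs: V(4,0)=16.8782, V(4,1)=9.5585, V(4,2)=0.1925, V(4,3)=11.7919, V(4,4)=27.1269
  t=3,j=0: stock 28.1525 → up 33.5015 (V=9.5585), down 26.1818 (V=16.8782). Price 12.8570; hedge Δ=-1.0000, bond B=41.0095.
  t=3,j=1: stock 36.0231 → up 42.8675 (V=0.1925), down 33.5015 (V=9.5585). Price 4.9864; hedge Δ=-1.0000, bond B=41.0095.
  t=3,j=2: stock 46.0941 → up 54.8519 (V=11.7919), down 42.8675 (V=0.1925). Price 5.2820; hedge Δ=0.9679, bond B=-39.3311.
  t=3,j=3: stock 58.9806 → up 70.1869 (V=27.1269), down 54.8519 (V=11.7919). Price 17.9710; hedge Δ=1.0000, bond B=-41.0095.
  t=2,j=0: stock 30.2715 → up 36.0231 (V=4.9864), down 28.1525 (V=12.8570). Price 8.7852; hedge Δ=-1.0000, bond B=39.0567.
  t=2,j=1: stock 38.7345 → up 46.0941 (V=5.2820), down 36.0231 (V=4.9864). Price 4.8789; hedge Δ=0.0293, bond B=3.7421.
  t=2,j=2: stock 49.5635 → up 58.9806 (V=17.9710), down 46.0941 (V=5.2820). Price 10.6081; hedge Δ=0.9847, bond B=-38.1959.
  t=1,j=0: stock 32.5500 → up 38.7345 (V=4.8789), down 30.2715 (V=8.7852). Price 6.6498; hedge Δ=-0.4616, bond B=21.6740.
  t=1,j=1: stock 41.6500 → up 49.5635 (V=10.6081), down 38.7345 (V=4.8789). Price 7.1649; hedge Δ=0.5291, bond B=-14.8704.
  t=0,j=0: stock 35.0000 → up 41.6500 (V=7.1649), down 32.5500 (V=6.6498). Price 6.5596; hedge Δ=0.0566, bond B=4.5784.
Verification: the root portfolio costs Δ(0,0)·S0 + B(0,0) = 6.5596, matching V0.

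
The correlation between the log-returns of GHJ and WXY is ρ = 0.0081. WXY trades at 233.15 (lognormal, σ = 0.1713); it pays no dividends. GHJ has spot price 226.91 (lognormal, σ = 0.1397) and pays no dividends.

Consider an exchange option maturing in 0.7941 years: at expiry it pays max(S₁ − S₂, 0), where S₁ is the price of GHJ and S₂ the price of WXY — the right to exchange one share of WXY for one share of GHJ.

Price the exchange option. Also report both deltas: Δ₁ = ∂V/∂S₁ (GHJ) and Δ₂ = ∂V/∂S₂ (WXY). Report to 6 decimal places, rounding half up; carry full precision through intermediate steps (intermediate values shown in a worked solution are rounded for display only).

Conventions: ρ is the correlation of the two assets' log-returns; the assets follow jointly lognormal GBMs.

exchange price = 15.026552
Δ1 = 0.483975
Δ2 = -0.406572

σ_eff = √(σ₁² + σ₂² − 2ρσ₁σ₂) = √(0.1397² + 0.1713² − 2·0.0081·0.1397·0.1713) = 0.220164
d₁ = (ln(S₁/S₂) + (q₂ − q₁ + σ_eff²/2)T) / (σ_eff√T) = (ln(226.91/233.15) + (0.0 − 0.0 + 0.024236)·0.7941) / 0.196193 = -0.040178
d₂ = d₁ − σ_eff√T = -0.040178 − 0.196193 = -0.236371
N(d₁) = 0.483975,  N(d₂) = 0.406572
V = S₁·e^{−q₁T}·N(d₁) − S₂·e^{−q₂T}·N(d₂) = 109.818874 − 94.792322 = 15.026552
Key observation: no risk-free rate is needed — with the second asset as numeraire the exchange option is a call on the ratio S₁/S₂, and r cancels out of the value.
Δ₁ = e^{−q₁T}·N(d₁) = 0.483975;  Δ₂ = −e^{−q₂T}·N(d₂) = -0.406572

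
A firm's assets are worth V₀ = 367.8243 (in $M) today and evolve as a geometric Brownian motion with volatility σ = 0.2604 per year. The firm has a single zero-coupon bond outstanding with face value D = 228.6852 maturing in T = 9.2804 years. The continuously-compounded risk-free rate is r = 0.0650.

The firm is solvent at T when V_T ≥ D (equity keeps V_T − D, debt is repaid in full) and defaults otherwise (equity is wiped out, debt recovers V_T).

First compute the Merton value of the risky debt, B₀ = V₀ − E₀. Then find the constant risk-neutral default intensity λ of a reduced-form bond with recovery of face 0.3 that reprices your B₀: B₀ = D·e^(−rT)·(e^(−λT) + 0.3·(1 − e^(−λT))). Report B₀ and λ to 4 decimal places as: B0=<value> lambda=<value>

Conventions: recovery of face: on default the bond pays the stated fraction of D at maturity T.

B0=118.6489 lambda=0.0082

Apply the equity-as-call identities (strike 228.6852, horizon 9.2804 years):
d₁ = [ln(V₀/D) + (r + σ²/2)T] / (σ√T)
   = [ln(367.8243/228.6852) + (0.0650 + 0.5·0.2604²)·9.2804] / (0.2604·√9.2804)
   = [0.475259 + 0.917869] / 0.793276 = 1.756171
d₂ = d₁ − σ√T = 1.756171 − 0.793276 = 0.962895
N(d₁) = 0.960470,  N(d₂) = 0.832200,  e^(−rT) = 0.547044
E₀ = V₀·N(d₁) − D·e^(−rT)·N(d₂)
   = 367.8243·0.960470 − 228.6852·0.547044·0.832200 = 249.175419
B₀ = V₀ − E₀ = 367.8243 − 249.175419 = 118.648881
e^(−λT) = (B₀·e^(rT)/D − 0.3)/(1 − 0.3) = (118.6489·1.828006/228.6852 − 0.3)/0.7 = 0.92632264
λ = −ln(0.92632264)/9.2804 = 0.008247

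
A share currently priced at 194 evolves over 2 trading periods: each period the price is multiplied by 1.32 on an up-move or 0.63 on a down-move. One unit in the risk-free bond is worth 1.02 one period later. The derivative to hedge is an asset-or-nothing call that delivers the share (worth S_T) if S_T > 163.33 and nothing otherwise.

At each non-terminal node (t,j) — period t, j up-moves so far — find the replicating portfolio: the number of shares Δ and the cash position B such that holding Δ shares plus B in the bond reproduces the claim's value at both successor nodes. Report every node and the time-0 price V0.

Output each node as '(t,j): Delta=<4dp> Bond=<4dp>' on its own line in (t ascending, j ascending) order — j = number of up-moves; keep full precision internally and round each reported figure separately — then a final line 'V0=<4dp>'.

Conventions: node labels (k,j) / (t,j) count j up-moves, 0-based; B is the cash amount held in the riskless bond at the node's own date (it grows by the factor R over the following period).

(0,0): Delta=1.3993 Bond=-167.6703
(1,0): Delta=0.0000 Bond=0.0000
(1,1): Delta=1.9130 Bond=-302.5805
V0=103.7959

Arbitrage-free pricing uses the up-move probability p* = (R−d)/(u−d) = 0.5652, discounting each step at R = 1.02.
Expiry values: V(2,0)=0.0000, V(2,1)=0.0000, V(2,2)=338.0256
  t=1,j=0: stock 122.2200 → up 161.3304 (V=0.0000), down 76.9986 (V=0.0000). Price 0.0000; hedge Δ=0.0000, bond B=0.0000.
  t=1,j=1: stock 256.0800 → up 338.0256 (V=338.0256), down 161.3304 (V=0.0000). Price 187.3117; hedge Δ=1.9130, bond B=-302.5805.
  t=0,j=0: stock 194.0000 → up 256.0800 (V=187.3117), down 122.2200 (V=0.0000). Price 103.7959; hedge Δ=1.3993, bond B=-167.6703.
Check: Δ(0,0)·S0 + B(0,0) = 103.7959 = V0.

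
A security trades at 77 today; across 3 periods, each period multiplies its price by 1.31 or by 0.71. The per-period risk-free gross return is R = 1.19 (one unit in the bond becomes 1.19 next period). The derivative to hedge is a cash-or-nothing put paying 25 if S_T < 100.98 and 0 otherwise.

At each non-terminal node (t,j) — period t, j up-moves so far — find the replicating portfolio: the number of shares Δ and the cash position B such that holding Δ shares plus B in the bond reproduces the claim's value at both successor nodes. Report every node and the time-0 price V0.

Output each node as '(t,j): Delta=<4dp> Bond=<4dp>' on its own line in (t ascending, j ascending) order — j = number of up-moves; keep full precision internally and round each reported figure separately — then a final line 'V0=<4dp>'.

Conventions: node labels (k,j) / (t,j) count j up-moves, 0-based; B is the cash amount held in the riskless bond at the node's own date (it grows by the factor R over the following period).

Risk-neutral probability p* = (R−d)/(u−d) = (1.19−0.71)/(1.31−0.71) = 0.8000.
Expiry values: V(3,0)=25.0000, V(3,1)=25.0000, V(3,2)=25.0000, V(3,3)=0.0000
(2,0): S=38.8157. Δ = (V_up−V_dn)/(S_up−S_dn) = (25.0000−25.0000)/(50.8486−27.5591) = 0.0000. V = [p*·25.0000 + (1−p*)·25.0000]/1.19 = 21.0084. B = V − Δ·S = 21.0084.
(2,1): S=71.6177. Δ = (V_up−V_dn)/(S_up−S_dn) = (25.0000−25.0000)/(93.8192−50.8486) = 0.0000. V = [p*·25.0000 + (1−p*)·25.0000]/1.19 = 21.0084. B = V − Δ·S = 21.0084.
(2,2): S=132.1397. Δ = (V_up−V_dn)/(S_up−S_dn) = (0.0000−25.0000)/(173.1030−93.8192) = -0.3153. V = [p*·0.0000 + (1−p*)·25.0000]/1.19 = 4.2017. B = V − Δ·S = 45.8683.
(1,0): S=54.6700. Δ = (V_up−V_dn)/(S_up−S_dn) = (21.0084−21.0084)/(71.6177−38.8157) = 0.0000. V = [p*·21.0084 + (1−p*)·21.0084]/1.19 = 17.6541. B = V − Δ·S = 17.6541.
(1,1): S=100.8700. Δ = (V_up−V_dn)/(S_up−S_dn) = (4.2017−21.0084)/(132.1397−71.6177) = -0.2777. V = [p*·4.2017 + (1−p*)·21.0084]/1.19 = 6.3555. B = V − Δ·S = 34.3667.
(0,0): S=77.0000. Δ = (V_up−V_dn)/(S_up−S_dn) = (6.3555−17.6541)/(100.8700−54.6700) = -0.2446. V = [p*·6.3555 + (1−p*)·17.6541]/1.19 = 7.2397. B = V − Δ·S = 26.0707.
Check: Δ(0,0)·S0 + B(0,0) = 7.2397 = V0.

(0,0): Delta=-0.2446 Bond=26.0707
(1,0): Delta=0.0000 Bond=17.6541
(1,1): Delta=-0.2777 Bond=34.3667
(2,0): Delta=0.0000 Bond=21.0084
(2,1): Delta=0.0000 Bond=21.0084
(2,2): Delta=-0.3153 Bond=45.8683
V0=7.2397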